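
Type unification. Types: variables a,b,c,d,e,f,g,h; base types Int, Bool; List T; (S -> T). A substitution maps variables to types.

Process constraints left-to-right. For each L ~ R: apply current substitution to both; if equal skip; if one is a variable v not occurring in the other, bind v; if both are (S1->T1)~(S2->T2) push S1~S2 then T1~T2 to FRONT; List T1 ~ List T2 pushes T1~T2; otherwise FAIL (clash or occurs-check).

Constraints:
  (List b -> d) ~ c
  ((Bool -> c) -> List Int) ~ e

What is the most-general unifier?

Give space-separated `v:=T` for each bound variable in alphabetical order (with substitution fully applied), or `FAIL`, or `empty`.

step 1: unify (List b -> d) ~ c  [subst: {-} | 1 pending]
  bind c := (List b -> d)
step 2: unify ((Bool -> (List b -> d)) -> List Int) ~ e  [subst: {c:=(List b -> d)} | 0 pending]
  bind e := ((Bool -> (List b -> d)) -> List Int)

Answer: c:=(List b -> d) e:=((Bool -> (List b -> d)) -> List Int)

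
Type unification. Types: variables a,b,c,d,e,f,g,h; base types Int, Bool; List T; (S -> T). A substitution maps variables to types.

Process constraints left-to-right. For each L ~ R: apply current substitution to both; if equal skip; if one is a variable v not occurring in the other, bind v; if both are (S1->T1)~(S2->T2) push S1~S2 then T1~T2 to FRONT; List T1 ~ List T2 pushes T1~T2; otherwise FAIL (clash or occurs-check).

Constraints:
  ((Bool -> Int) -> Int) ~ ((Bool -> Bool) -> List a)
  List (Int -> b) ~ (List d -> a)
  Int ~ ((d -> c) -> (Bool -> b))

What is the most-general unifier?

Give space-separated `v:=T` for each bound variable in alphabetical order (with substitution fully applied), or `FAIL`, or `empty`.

Answer: FAIL

Derivation:
step 1: unify ((Bool -> Int) -> Int) ~ ((Bool -> Bool) -> List a)  [subst: {-} | 2 pending]
  -> decompose arrow: push (Bool -> Int)~(Bool -> Bool), Int~List a
step 2: unify (Bool -> Int) ~ (Bool -> Bool)  [subst: {-} | 3 pending]
  -> decompose arrow: push Bool~Bool, Int~Bool
step 3: unify Bool ~ Bool  [subst: {-} | 4 pending]
  -> identical, skip
step 4: unify Int ~ Bool  [subst: {-} | 3 pending]
  clash: Int vs Bool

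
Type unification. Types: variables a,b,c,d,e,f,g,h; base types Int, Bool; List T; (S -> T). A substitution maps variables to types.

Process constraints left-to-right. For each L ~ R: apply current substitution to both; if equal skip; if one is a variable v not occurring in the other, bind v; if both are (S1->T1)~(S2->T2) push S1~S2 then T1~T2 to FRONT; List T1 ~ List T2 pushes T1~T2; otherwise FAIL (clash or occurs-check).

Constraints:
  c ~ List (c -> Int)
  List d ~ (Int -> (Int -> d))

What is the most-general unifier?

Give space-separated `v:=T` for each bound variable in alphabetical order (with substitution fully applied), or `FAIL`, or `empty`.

Answer: FAIL

Derivation:
step 1: unify c ~ List (c -> Int)  [subst: {-} | 1 pending]
  occurs-check fail: c in List (c -> Int)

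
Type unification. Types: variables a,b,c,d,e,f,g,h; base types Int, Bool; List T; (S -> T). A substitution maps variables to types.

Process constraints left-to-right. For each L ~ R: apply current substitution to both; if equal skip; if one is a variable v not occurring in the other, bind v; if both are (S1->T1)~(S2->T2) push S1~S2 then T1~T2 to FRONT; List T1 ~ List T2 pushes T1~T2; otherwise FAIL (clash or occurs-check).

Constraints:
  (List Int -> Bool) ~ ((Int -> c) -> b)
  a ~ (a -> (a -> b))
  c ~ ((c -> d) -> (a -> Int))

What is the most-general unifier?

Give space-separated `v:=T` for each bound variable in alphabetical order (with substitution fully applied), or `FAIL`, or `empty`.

step 1: unify (List Int -> Bool) ~ ((Int -> c) -> b)  [subst: {-} | 2 pending]
  -> decompose arrow: push List Int~(Int -> c), Bool~b
step 2: unify List Int ~ (Int -> c)  [subst: {-} | 3 pending]
  clash: List Int vs (Int -> c)

Answer: FAIL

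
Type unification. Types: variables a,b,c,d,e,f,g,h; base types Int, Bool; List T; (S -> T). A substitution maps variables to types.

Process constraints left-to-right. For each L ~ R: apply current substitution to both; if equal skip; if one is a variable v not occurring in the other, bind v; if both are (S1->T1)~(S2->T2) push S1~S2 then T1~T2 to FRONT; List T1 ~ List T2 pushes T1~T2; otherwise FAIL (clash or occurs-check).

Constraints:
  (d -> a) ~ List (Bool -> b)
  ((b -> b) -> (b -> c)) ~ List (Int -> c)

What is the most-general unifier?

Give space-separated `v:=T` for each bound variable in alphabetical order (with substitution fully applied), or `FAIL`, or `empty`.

Answer: FAIL

Derivation:
step 1: unify (d -> a) ~ List (Bool -> b)  [subst: {-} | 1 pending]
  clash: (d -> a) vs List (Bool -> b)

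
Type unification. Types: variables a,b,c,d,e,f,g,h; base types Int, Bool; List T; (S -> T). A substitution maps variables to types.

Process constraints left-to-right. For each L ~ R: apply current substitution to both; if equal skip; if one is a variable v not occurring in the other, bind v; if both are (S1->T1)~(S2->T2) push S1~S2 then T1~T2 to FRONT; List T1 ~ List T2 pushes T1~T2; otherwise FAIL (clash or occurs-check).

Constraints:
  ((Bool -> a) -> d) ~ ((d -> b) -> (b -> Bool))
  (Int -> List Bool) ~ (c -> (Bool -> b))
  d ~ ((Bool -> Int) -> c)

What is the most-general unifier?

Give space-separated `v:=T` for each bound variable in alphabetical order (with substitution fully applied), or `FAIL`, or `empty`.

step 1: unify ((Bool -> a) -> d) ~ ((d -> b) -> (b -> Bool))  [subst: {-} | 2 pending]
  -> decompose arrow: push (Bool -> a)~(d -> b), d~(b -> Bool)
step 2: unify (Bool -> a) ~ (d -> b)  [subst: {-} | 3 pending]
  -> decompose arrow: push Bool~d, a~b
step 3: unify Bool ~ d  [subst: {-} | 4 pending]
  bind d := Bool
step 4: unify a ~ b  [subst: {d:=Bool} | 3 pending]
  bind a := b
step 5: unify Bool ~ (b -> Bool)  [subst: {d:=Bool, a:=b} | 2 pending]
  clash: Bool vs (b -> Bool)

Answer: FAIL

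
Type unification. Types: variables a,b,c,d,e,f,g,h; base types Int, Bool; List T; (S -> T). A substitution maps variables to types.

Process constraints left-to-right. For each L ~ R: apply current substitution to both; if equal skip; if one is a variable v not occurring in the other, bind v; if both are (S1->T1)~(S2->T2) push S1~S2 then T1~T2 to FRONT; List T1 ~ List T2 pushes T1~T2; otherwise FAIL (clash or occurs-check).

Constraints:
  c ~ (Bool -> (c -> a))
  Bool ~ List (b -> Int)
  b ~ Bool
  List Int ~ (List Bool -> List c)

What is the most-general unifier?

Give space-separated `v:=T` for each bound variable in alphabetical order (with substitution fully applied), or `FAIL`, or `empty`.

step 1: unify c ~ (Bool -> (c -> a))  [subst: {-} | 3 pending]
  occurs-check fail: c in (Bool -> (c -> a))

Answer: FAIL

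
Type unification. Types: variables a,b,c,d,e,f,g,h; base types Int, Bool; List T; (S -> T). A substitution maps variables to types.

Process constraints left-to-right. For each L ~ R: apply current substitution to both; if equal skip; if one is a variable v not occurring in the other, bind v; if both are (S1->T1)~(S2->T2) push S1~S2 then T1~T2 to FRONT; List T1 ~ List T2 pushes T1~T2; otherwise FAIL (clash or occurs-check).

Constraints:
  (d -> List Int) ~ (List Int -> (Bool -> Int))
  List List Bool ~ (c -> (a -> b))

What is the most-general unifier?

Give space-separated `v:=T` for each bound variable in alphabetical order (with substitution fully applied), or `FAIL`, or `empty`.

step 1: unify (d -> List Int) ~ (List Int -> (Bool -> Int))  [subst: {-} | 1 pending]
  -> decompose arrow: push d~List Int, List Int~(Bool -> Int)
step 2: unify d ~ List Int  [subst: {-} | 2 pending]
  bind d := List Int
step 3: unify List Int ~ (Bool -> Int)  [subst: {d:=List Int} | 1 pending]
  clash: List Int vs (Bool -> Int)

Answer: FAIL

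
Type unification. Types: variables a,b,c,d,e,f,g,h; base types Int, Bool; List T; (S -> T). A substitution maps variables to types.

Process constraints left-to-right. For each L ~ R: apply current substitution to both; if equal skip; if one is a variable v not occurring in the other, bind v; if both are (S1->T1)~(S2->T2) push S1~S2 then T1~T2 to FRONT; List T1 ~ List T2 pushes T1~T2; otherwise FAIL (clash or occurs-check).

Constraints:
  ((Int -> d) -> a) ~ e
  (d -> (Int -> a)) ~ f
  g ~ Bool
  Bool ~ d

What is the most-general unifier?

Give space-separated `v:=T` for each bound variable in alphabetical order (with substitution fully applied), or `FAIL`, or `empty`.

step 1: unify ((Int -> d) -> a) ~ e  [subst: {-} | 3 pending]
  bind e := ((Int -> d) -> a)
step 2: unify (d -> (Int -> a)) ~ f  [subst: {e:=((Int -> d) -> a)} | 2 pending]
  bind f := (d -> (Int -> a))
step 3: unify g ~ Bool  [subst: {e:=((Int -> d) -> a), f:=(d -> (Int -> a))} | 1 pending]
  bind g := Bool
step 4: unify Bool ~ d  [subst: {e:=((Int -> d) -> a), f:=(d -> (Int -> a)), g:=Bool} | 0 pending]
  bind d := Bool

Answer: d:=Bool e:=((Int -> Bool) -> a) f:=(Bool -> (Int -> a)) g:=Bool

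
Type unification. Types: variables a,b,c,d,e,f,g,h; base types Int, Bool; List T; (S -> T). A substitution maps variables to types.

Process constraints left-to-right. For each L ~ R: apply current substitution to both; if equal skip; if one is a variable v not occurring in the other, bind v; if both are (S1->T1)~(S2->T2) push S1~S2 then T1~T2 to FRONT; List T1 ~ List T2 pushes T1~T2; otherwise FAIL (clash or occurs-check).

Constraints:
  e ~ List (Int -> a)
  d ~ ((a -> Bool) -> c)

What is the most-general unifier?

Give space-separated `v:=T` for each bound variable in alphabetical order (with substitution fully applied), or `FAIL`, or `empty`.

step 1: unify e ~ List (Int -> a)  [subst: {-} | 1 pending]
  bind e := List (Int -> a)
step 2: unify d ~ ((a -> Bool) -> c)  [subst: {e:=List (Int -> a)} | 0 pending]
  bind d := ((a -> Bool) -> c)

Answer: d:=((a -> Bool) -> c) e:=List (Int -> a)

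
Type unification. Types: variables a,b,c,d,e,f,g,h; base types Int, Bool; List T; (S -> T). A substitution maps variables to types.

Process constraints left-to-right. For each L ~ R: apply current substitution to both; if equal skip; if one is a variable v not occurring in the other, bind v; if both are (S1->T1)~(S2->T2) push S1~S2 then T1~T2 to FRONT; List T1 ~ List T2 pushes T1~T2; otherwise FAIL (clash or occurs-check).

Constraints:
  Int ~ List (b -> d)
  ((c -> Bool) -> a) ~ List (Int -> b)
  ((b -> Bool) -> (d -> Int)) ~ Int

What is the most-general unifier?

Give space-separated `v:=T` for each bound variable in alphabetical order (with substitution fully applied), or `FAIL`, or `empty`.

Answer: FAIL

Derivation:
step 1: unify Int ~ List (b -> d)  [subst: {-} | 2 pending]
  clash: Int vs List (b -> d)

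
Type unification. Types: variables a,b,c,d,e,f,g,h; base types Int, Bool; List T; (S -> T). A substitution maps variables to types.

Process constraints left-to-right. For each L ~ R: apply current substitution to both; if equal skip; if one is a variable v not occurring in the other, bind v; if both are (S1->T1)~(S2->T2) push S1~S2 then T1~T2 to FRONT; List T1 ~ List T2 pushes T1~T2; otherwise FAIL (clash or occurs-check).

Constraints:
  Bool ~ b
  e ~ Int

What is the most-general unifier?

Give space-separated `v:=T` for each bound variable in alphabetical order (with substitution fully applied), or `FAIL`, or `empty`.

Answer: b:=Bool e:=Int

Derivation:
step 1: unify Bool ~ b  [subst: {-} | 1 pending]
  bind b := Bool
step 2: unify e ~ Int  [subst: {b:=Bool} | 0 pending]
  bind e := Int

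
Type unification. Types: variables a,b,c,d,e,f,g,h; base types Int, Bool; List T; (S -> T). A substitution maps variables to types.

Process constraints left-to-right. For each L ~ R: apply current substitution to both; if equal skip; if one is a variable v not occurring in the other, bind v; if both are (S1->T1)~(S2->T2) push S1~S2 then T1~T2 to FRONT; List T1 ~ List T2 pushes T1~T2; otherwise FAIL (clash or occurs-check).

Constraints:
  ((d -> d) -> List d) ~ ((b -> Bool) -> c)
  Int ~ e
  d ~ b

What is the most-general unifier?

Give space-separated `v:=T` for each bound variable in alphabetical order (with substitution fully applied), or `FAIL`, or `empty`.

step 1: unify ((d -> d) -> List d) ~ ((b -> Bool) -> c)  [subst: {-} | 2 pending]
  -> decompose arrow: push (d -> d)~(b -> Bool), List d~c
step 2: unify (d -> d) ~ (b -> Bool)  [subst: {-} | 3 pending]
  -> decompose arrow: push d~b, d~Bool
step 3: unify d ~ b  [subst: {-} | 4 pending]
  bind d := b
step 4: unify b ~ Bool  [subst: {d:=b} | 3 pending]
  bind b := Bool
step 5: unify List Bool ~ c  [subst: {d:=b, b:=Bool} | 2 pending]
  bind c := List Bool
step 6: unify Int ~ e  [subst: {d:=b, b:=Bool, c:=List Bool} | 1 pending]
  bind e := Int
step 7: unify Bool ~ Bool  [subst: {d:=b, b:=Bool, c:=List Bool, e:=Int} | 0 pending]
  -> identical, skip

Answer: b:=Bool c:=List Bool d:=Bool e:=Int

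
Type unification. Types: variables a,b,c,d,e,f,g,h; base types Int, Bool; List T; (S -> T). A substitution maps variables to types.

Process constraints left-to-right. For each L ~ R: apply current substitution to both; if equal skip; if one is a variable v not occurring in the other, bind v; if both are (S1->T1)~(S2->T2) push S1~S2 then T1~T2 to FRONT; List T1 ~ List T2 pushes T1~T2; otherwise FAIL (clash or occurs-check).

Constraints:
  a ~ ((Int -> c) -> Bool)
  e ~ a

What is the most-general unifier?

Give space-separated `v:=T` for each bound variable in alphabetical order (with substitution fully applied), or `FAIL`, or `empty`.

Answer: a:=((Int -> c) -> Bool) e:=((Int -> c) -> Bool)

Derivation:
step 1: unify a ~ ((Int -> c) -> Bool)  [subst: {-} | 1 pending]
  bind a := ((Int -> c) -> Bool)
step 2: unify e ~ ((Int -> c) -> Bool)  [subst: {a:=((Int -> c) -> Bool)} | 0 pending]
  bind e := ((Int -> c) -> Bool)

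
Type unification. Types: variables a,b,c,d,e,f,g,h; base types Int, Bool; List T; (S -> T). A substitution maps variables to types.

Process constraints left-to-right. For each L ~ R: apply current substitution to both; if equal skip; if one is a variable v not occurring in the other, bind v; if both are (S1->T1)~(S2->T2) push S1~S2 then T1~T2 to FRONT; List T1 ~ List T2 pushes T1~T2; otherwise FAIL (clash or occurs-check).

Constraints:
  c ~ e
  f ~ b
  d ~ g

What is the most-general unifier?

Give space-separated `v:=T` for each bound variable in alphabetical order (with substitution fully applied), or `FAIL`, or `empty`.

Answer: c:=e d:=g f:=b

Derivation:
step 1: unify c ~ e  [subst: {-} | 2 pending]
  bind c := e
step 2: unify f ~ b  [subst: {c:=e} | 1 pending]
  bind f := b
step 3: unify d ~ g  [subst: {c:=e, f:=b} | 0 pending]
  bind d := g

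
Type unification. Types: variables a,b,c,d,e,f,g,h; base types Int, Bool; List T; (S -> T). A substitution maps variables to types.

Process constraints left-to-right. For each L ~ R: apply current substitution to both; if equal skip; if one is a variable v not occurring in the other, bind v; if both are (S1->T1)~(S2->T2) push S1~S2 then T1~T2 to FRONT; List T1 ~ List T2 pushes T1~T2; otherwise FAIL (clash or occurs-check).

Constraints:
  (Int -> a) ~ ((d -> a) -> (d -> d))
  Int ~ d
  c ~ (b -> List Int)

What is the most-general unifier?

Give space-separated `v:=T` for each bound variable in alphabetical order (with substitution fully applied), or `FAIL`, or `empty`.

Answer: FAIL

Derivation:
step 1: unify (Int -> a) ~ ((d -> a) -> (d -> d))  [subst: {-} | 2 pending]
  -> decompose arrow: push Int~(d -> a), a~(d -> d)
step 2: unify Int ~ (d -> a)  [subst: {-} | 3 pending]
  clash: Int vs (d -> a)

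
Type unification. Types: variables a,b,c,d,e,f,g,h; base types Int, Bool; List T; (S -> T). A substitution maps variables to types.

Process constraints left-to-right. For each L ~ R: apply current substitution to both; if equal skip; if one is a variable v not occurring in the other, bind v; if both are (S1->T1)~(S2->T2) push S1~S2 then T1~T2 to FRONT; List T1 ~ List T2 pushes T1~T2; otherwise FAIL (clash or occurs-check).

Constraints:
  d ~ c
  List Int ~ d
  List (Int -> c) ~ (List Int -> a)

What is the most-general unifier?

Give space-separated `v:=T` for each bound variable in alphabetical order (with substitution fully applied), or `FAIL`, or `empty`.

step 1: unify d ~ c  [subst: {-} | 2 pending]
  bind d := c
step 2: unify List Int ~ c  [subst: {d:=c} | 1 pending]
  bind c := List Int
step 3: unify List (Int -> List Int) ~ (List Int -> a)  [subst: {d:=c, c:=List Int} | 0 pending]
  clash: List (Int -> List Int) vs (List Int -> a)

Answer: FAIL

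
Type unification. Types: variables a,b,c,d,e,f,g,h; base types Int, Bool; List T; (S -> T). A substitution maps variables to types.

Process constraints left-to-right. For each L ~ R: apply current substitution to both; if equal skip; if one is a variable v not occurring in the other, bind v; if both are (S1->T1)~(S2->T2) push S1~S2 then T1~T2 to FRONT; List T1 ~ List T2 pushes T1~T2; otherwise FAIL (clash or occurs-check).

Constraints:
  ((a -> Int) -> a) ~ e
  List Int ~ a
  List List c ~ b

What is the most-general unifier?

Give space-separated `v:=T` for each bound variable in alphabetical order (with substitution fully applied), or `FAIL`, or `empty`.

step 1: unify ((a -> Int) -> a) ~ e  [subst: {-} | 2 pending]
  bind e := ((a -> Int) -> a)
step 2: unify List Int ~ a  [subst: {e:=((a -> Int) -> a)} | 1 pending]
  bind a := List Int
step 3: unify List List c ~ b  [subst: {e:=((a -> Int) -> a), a:=List Int} | 0 pending]
  bind b := List List c

Answer: a:=List Int b:=List List c e:=((List Int -> Int) -> List Int)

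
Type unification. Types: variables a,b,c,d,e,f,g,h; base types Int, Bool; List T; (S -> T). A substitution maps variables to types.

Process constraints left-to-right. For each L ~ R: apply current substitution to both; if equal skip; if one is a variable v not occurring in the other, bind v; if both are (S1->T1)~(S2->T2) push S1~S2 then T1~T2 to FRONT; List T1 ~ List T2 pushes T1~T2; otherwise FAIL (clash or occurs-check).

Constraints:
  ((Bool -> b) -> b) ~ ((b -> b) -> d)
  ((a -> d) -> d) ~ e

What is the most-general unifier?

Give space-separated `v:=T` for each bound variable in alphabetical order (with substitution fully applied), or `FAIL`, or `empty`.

Answer: b:=Bool d:=Bool e:=((a -> Bool) -> Bool)

Derivation:
step 1: unify ((Bool -> b) -> b) ~ ((b -> b) -> d)  [subst: {-} | 1 pending]
  -> decompose arrow: push (Bool -> b)~(b -> b), b~d
step 2: unify (Bool -> b) ~ (b -> b)  [subst: {-} | 2 pending]
  -> decompose arrow: push Bool~b, b~b
step 3: unify Bool ~ b  [subst: {-} | 3 pending]
  bind b := Bool
step 4: unify Bool ~ Bool  [subst: {b:=Bool} | 2 pending]
  -> identical, skip
step 5: unify Bool ~ d  [subst: {b:=Bool} | 1 pending]
  bind d := Bool
step 6: unify ((a -> Bool) -> Bool) ~ e  [subst: {b:=Bool, d:=Bool} | 0 pending]
  bind e := ((a -> Bool) -> Bool)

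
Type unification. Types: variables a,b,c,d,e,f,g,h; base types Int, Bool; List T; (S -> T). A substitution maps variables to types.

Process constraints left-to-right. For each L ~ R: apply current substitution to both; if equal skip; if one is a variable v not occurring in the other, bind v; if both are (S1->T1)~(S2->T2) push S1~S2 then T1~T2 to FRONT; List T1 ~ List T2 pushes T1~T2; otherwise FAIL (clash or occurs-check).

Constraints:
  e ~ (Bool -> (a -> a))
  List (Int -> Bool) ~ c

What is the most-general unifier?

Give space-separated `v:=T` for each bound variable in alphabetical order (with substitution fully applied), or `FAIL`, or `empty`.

step 1: unify e ~ (Bool -> (a -> a))  [subst: {-} | 1 pending]
  bind e := (Bool -> (a -> a))
step 2: unify List (Int -> Bool) ~ c  [subst: {e:=(Bool -> (a -> a))} | 0 pending]
  bind c := List (Int -> Bool)

Answer: c:=List (Int -> Bool) e:=(Bool -> (a -> a))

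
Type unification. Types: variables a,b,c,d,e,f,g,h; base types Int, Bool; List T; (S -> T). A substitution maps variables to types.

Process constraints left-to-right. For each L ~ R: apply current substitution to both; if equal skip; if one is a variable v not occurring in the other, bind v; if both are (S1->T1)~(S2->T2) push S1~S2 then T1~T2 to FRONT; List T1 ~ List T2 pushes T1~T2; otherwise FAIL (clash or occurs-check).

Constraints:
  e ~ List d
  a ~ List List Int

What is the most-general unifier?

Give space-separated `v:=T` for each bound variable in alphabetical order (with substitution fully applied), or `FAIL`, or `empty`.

step 1: unify e ~ List d  [subst: {-} | 1 pending]
  bind e := List d
step 2: unify a ~ List List Int  [subst: {e:=List d} | 0 pending]
  bind a := List List Int

Answer: a:=List List Int e:=List d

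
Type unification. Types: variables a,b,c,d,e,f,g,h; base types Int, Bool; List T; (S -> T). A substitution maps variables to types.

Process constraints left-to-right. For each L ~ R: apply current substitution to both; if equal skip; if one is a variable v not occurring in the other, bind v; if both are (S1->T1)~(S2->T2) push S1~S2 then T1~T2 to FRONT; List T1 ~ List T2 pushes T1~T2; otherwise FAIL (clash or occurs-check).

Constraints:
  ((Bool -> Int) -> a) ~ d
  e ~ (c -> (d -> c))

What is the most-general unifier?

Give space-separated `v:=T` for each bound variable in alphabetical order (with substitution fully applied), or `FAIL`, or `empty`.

step 1: unify ((Bool -> Int) -> a) ~ d  [subst: {-} | 1 pending]
  bind d := ((Bool -> Int) -> a)
step 2: unify e ~ (c -> (((Bool -> Int) -> a) -> c))  [subst: {d:=((Bool -> Int) -> a)} | 0 pending]
  bind e := (c -> (((Bool -> Int) -> a) -> c))

Answer: d:=((Bool -> Int) -> a) e:=(c -> (((Bool -> Int) -> a) -> c))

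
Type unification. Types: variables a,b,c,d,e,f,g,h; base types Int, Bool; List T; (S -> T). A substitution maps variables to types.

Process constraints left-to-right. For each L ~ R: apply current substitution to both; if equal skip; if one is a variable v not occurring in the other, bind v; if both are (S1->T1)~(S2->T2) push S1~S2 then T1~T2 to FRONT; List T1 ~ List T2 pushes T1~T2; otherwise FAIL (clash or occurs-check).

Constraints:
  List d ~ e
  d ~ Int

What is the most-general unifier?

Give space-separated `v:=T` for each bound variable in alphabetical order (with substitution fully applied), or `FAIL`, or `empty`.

step 1: unify List d ~ e  [subst: {-} | 1 pending]
  bind e := List d
step 2: unify d ~ Int  [subst: {e:=List d} | 0 pending]
  bind d := Int

Answer: d:=Int e:=List Int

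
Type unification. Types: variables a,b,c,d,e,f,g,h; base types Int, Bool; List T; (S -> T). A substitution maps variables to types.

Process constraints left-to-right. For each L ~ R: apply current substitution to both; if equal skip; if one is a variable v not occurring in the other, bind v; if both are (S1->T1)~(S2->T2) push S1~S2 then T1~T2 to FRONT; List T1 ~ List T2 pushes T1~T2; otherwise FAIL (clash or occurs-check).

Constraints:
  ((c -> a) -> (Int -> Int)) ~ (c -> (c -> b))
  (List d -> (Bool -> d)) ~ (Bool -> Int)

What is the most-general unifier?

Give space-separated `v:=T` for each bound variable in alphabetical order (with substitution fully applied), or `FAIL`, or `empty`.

Answer: FAIL

Derivation:
step 1: unify ((c -> a) -> (Int -> Int)) ~ (c -> (c -> b))  [subst: {-} | 1 pending]
  -> decompose arrow: push (c -> a)~c, (Int -> Int)~(c -> b)
step 2: unify (c -> a) ~ c  [subst: {-} | 2 pending]
  occurs-check fail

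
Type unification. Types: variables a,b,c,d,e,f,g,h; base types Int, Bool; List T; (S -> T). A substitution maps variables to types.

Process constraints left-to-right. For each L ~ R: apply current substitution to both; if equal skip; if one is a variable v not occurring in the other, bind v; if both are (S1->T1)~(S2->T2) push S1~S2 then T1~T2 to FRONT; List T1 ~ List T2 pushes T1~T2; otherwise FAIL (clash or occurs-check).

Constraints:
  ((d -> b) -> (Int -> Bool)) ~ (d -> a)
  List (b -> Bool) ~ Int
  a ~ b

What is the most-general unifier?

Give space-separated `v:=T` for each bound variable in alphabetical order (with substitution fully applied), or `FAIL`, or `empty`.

step 1: unify ((d -> b) -> (Int -> Bool)) ~ (d -> a)  [subst: {-} | 2 pending]
  -> decompose arrow: push (d -> b)~d, (Int -> Bool)~a
step 2: unify (d -> b) ~ d  [subst: {-} | 3 pending]
  occurs-check fail

Answer: FAIL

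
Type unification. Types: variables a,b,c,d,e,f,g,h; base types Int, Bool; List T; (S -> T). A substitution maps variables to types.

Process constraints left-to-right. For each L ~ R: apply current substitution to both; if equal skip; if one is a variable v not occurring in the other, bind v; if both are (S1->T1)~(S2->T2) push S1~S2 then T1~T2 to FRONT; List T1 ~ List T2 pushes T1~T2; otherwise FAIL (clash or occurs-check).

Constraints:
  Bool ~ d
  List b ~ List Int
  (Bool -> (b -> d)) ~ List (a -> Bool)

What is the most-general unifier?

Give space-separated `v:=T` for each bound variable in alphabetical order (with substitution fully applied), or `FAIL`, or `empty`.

Answer: FAIL

Derivation:
step 1: unify Bool ~ d  [subst: {-} | 2 pending]
  bind d := Bool
step 2: unify List b ~ List Int  [subst: {d:=Bool} | 1 pending]
  -> decompose List: push b~Int
step 3: unify b ~ Int  [subst: {d:=Bool} | 1 pending]
  bind b := Int
step 4: unify (Bool -> (Int -> Bool)) ~ List (a -> Bool)  [subst: {d:=Bool, b:=Int} | 0 pending]
  clash: (Bool -> (Int -> Bool)) vs List (a -> Bool)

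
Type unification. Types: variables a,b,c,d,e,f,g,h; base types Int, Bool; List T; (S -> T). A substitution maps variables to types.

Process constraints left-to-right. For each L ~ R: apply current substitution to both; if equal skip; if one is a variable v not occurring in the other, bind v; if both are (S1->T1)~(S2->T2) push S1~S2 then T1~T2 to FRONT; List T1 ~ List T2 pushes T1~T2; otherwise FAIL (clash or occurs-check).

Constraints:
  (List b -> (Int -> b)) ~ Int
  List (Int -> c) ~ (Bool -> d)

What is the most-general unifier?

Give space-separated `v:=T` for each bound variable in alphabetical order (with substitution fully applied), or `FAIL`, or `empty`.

step 1: unify (List b -> (Int -> b)) ~ Int  [subst: {-} | 1 pending]
  clash: (List b -> (Int -> b)) vs Int

Answer: FAIL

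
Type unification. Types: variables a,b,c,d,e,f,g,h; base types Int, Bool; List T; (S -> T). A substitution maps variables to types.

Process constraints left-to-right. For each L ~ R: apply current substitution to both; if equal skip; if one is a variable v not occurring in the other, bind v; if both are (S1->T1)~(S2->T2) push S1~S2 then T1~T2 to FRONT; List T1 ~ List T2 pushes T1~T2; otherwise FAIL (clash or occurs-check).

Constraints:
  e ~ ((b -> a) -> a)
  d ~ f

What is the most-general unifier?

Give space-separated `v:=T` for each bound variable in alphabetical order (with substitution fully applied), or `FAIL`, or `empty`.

step 1: unify e ~ ((b -> a) -> a)  [subst: {-} | 1 pending]
  bind e := ((b -> a) -> a)
step 2: unify d ~ f  [subst: {e:=((b -> a) -> a)} | 0 pending]
  bind d := f

Answer: d:=f e:=((b -> a) -> a)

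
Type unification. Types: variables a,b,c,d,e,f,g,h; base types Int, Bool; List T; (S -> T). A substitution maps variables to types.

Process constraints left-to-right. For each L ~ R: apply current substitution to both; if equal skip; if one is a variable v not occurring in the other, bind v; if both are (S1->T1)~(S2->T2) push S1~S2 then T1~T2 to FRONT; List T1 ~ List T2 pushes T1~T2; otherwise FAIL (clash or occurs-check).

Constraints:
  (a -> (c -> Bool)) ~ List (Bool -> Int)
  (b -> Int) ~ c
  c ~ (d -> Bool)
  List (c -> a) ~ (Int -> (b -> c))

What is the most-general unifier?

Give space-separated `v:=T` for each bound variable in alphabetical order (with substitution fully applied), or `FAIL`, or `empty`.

Answer: FAIL

Derivation:
step 1: unify (a -> (c -> Bool)) ~ List (Bool -> Int)  [subst: {-} | 3 pending]
  clash: (a -> (c -> Bool)) vs List (Bool -> Int)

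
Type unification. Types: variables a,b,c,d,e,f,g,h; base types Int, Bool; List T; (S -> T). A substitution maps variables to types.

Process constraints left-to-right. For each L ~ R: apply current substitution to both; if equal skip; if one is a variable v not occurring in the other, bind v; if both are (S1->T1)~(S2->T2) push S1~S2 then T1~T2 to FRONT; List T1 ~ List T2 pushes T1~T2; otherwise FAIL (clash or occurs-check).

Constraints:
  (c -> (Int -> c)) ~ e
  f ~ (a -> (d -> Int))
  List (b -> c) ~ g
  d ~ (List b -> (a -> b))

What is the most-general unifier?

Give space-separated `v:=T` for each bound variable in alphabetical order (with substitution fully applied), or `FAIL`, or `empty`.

step 1: unify (c -> (Int -> c)) ~ e  [subst: {-} | 3 pending]
  bind e := (c -> (Int -> c))
step 2: unify f ~ (a -> (d -> Int))  [subst: {e:=(c -> (Int -> c))} | 2 pending]
  bind f := (a -> (d -> Int))
step 3: unify List (b -> c) ~ g  [subst: {e:=(c -> (Int -> c)), f:=(a -> (d -> Int))} | 1 pending]
  bind g := List (b -> c)
step 4: unify d ~ (List b -> (a -> b))  [subst: {e:=(c -> (Int -> c)), f:=(a -> (d -> Int)), g:=List (b -> c)} | 0 pending]
  bind d := (List b -> (a -> b))

Answer: d:=(List b -> (a -> b)) e:=(c -> (Int -> c)) f:=(a -> ((List b -> (a -> b)) -> Int)) g:=List (b -> c)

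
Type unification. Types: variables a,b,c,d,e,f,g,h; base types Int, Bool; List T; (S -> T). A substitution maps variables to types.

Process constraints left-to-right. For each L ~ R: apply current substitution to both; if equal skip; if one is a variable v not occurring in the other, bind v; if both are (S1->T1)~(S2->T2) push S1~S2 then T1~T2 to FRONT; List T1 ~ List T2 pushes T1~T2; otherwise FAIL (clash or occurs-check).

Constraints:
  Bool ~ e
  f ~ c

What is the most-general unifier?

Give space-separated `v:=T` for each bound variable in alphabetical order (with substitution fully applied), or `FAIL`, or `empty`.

Answer: e:=Bool f:=c

Derivation:
step 1: unify Bool ~ e  [subst: {-} | 1 pending]
  bind e := Bool
step 2: unify f ~ c  [subst: {e:=Bool} | 0 pending]
  bind f := c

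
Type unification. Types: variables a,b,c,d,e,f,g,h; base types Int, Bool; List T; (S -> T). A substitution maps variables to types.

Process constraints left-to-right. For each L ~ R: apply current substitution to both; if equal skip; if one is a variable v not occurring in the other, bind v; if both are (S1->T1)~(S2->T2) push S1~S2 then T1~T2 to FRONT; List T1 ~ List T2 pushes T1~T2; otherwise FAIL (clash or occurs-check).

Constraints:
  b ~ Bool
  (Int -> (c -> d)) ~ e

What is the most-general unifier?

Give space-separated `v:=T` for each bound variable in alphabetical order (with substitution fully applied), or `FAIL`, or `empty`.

Answer: b:=Bool e:=(Int -> (c -> d))

Derivation:
step 1: unify b ~ Bool  [subst: {-} | 1 pending]
  bind b := Bool
step 2: unify (Int -> (c -> d)) ~ e  [subst: {b:=Bool} | 0 pending]
  bind e := (Int -> (c -> d))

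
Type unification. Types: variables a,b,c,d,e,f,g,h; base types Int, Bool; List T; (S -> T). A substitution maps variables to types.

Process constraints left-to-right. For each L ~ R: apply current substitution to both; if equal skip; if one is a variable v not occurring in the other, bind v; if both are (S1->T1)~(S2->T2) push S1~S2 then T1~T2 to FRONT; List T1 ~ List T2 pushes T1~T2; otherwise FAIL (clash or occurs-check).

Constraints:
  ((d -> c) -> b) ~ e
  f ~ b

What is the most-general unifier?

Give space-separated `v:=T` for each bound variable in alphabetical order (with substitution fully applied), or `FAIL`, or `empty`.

Answer: e:=((d -> c) -> b) f:=b

Derivation:
step 1: unify ((d -> c) -> b) ~ e  [subst: {-} | 1 pending]
  bind e := ((d -> c) -> b)
step 2: unify f ~ b  [subst: {e:=((d -> c) -> b)} | 0 pending]
  bind f := b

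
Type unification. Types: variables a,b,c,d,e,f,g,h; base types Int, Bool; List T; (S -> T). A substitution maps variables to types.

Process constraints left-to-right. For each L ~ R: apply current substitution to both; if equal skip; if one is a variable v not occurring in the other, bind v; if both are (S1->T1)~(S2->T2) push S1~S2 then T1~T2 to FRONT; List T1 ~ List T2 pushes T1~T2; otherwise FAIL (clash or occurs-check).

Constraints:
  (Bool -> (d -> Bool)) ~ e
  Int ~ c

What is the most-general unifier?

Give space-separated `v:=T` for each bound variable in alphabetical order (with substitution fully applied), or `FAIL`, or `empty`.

step 1: unify (Bool -> (d -> Bool)) ~ e  [subst: {-} | 1 pending]
  bind e := (Bool -> (d -> Bool))
step 2: unify Int ~ c  [subst: {e:=(Bool -> (d -> Bool))} | 0 pending]
  bind c := Int

Answer: c:=Int e:=(Bool -> (d -> Bool))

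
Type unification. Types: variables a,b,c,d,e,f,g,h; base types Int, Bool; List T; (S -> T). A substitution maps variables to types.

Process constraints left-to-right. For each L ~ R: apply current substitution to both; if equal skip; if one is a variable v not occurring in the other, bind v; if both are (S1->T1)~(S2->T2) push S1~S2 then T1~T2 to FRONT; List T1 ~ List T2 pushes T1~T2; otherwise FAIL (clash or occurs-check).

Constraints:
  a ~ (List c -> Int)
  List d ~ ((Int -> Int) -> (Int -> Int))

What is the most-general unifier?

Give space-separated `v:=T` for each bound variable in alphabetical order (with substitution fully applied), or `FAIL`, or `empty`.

Answer: FAIL

Derivation:
step 1: unify a ~ (List c -> Int)  [subst: {-} | 1 pending]
  bind a := (List c -> Int)
step 2: unify List d ~ ((Int -> Int) -> (Int -> Int))  [subst: {a:=(List c -> Int)} | 0 pending]
  clash: List d vs ((Int -> Int) -> (Int -> Int))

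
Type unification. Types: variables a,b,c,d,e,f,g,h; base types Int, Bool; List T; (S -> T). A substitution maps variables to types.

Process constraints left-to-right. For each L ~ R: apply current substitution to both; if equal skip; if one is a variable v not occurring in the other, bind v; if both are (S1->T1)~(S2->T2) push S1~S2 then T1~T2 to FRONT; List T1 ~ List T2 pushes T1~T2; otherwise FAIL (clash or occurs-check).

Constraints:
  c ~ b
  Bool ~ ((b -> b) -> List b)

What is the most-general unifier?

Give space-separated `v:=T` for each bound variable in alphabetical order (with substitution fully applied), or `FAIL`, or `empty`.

Answer: FAIL

Derivation:
step 1: unify c ~ b  [subst: {-} | 1 pending]
  bind c := b
step 2: unify Bool ~ ((b -> b) -> List b)  [subst: {c:=b} | 0 pending]
  clash: Bool vs ((b -> b) -> List b)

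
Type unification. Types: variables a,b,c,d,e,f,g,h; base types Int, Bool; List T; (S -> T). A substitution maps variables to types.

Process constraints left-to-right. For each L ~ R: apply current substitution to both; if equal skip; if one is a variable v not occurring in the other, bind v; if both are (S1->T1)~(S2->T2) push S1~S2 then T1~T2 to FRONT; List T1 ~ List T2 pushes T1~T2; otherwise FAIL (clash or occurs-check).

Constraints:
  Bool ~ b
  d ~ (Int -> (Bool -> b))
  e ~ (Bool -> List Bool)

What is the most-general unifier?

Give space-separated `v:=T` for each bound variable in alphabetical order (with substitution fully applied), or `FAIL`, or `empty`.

step 1: unify Bool ~ b  [subst: {-} | 2 pending]
  bind b := Bool
step 2: unify d ~ (Int -> (Bool -> Bool))  [subst: {b:=Bool} | 1 pending]
  bind d := (Int -> (Bool -> Bool))
step 3: unify e ~ (Bool -> List Bool)  [subst: {b:=Bool, d:=(Int -> (Bool -> Bool))} | 0 pending]
  bind e := (Bool -> List Bool)

Answer: b:=Bool d:=(Int -> (Bool -> Bool)) e:=(Bool -> List Bool)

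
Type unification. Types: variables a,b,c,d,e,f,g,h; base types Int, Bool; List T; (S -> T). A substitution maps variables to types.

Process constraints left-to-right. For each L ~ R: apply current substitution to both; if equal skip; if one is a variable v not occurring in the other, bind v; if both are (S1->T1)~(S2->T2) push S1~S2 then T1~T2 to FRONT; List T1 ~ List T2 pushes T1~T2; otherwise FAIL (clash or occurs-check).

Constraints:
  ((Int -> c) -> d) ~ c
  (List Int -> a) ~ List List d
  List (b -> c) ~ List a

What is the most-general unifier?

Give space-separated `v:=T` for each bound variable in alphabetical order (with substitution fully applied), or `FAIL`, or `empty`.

step 1: unify ((Int -> c) -> d) ~ c  [subst: {-} | 2 pending]
  occurs-check fail

Answer: FAIL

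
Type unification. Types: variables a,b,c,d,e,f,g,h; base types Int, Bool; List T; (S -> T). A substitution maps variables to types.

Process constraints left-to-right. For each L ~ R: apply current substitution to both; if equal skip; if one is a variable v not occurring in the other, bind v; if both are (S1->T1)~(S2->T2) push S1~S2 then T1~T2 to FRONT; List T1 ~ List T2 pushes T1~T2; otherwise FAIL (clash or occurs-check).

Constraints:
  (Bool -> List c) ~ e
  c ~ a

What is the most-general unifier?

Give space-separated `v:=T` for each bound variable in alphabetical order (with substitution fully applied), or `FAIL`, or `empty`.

Answer: c:=a e:=(Bool -> List a)

Derivation:
step 1: unify (Bool -> List c) ~ e  [subst: {-} | 1 pending]
  bind e := (Bool -> List c)
step 2: unify c ~ a  [subst: {e:=(Bool -> List c)} | 0 pending]
  bind c := a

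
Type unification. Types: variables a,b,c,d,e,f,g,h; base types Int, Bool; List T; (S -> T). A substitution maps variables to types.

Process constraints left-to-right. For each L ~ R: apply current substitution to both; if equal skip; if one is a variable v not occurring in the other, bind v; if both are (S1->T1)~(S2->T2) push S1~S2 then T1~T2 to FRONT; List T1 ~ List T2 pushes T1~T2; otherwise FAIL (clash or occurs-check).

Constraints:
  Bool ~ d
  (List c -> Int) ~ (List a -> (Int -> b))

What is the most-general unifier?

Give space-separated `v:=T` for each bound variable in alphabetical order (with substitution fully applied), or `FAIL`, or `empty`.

step 1: unify Bool ~ d  [subst: {-} | 1 pending]
  bind d := Bool
step 2: unify (List c -> Int) ~ (List a -> (Int -> b))  [subst: {d:=Bool} | 0 pending]
  -> decompose arrow: push List c~List a, Int~(Int -> b)
step 3: unify List c ~ List a  [subst: {d:=Bool} | 1 pending]
  -> decompose List: push c~a
step 4: unify c ~ a  [subst: {d:=Bool} | 1 pending]
  bind c := a
step 5: unify Int ~ (Int -> b)  [subst: {d:=Bool, c:=a} | 0 pending]
  clash: Int vs (Int -> b)

Answer: FAIL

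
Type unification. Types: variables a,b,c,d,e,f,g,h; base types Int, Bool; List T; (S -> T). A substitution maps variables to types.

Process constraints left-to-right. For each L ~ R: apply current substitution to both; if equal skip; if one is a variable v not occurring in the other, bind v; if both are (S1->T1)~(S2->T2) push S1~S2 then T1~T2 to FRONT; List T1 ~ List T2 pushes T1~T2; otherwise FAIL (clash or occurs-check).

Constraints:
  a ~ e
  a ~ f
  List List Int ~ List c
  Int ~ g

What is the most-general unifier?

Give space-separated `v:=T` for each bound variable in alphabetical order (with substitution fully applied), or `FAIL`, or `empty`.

step 1: unify a ~ e  [subst: {-} | 3 pending]
  bind a := e
step 2: unify e ~ f  [subst: {a:=e} | 2 pending]
  bind e := f
step 3: unify List List Int ~ List c  [subst: {a:=e, e:=f} | 1 pending]
  -> decompose List: push List Int~c
step 4: unify List Int ~ c  [subst: {a:=e, e:=f} | 1 pending]
  bind c := List Int
step 5: unify Int ~ g  [subst: {a:=e, e:=f, c:=List Int} | 0 pending]
  bind g := Int

Answer: a:=f c:=List Int e:=f g:=Int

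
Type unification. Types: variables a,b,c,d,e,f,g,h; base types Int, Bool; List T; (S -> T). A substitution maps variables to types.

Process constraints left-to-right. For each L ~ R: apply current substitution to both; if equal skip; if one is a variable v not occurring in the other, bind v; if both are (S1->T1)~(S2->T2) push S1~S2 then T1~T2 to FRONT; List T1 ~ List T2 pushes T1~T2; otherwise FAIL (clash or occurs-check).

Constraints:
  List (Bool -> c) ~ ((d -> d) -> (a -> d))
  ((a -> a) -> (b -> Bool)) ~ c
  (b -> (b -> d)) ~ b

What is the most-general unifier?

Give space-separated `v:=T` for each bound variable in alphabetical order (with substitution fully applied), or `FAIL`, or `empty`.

Answer: FAIL

Derivation:
step 1: unify List (Bool -> c) ~ ((d -> d) -> (a -> d))  [subst: {-} | 2 pending]
  clash: List (Bool -> c) vs ((d -> d) -> (a -> d))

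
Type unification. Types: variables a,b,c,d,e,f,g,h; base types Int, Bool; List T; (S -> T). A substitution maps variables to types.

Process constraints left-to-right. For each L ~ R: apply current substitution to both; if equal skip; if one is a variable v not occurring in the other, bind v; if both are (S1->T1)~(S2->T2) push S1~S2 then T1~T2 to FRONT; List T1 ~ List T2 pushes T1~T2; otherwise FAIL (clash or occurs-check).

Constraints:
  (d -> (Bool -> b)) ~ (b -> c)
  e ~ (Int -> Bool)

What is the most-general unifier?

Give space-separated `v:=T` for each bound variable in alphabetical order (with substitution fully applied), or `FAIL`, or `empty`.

Answer: c:=(Bool -> b) d:=b e:=(Int -> Bool)

Derivation:
step 1: unify (d -> (Bool -> b)) ~ (b -> c)  [subst: {-} | 1 pending]
  -> decompose arrow: push d~b, (Bool -> b)~c
step 2: unify d ~ b  [subst: {-} | 2 pending]
  bind d := b
step 3: unify (Bool -> b) ~ c  [subst: {d:=b} | 1 pending]
  bind c := (Bool -> b)
step 4: unify e ~ (Int -> Bool)  [subst: {d:=b, c:=(Bool -> b)} | 0 pending]
  bind e := (Int -> Bool)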